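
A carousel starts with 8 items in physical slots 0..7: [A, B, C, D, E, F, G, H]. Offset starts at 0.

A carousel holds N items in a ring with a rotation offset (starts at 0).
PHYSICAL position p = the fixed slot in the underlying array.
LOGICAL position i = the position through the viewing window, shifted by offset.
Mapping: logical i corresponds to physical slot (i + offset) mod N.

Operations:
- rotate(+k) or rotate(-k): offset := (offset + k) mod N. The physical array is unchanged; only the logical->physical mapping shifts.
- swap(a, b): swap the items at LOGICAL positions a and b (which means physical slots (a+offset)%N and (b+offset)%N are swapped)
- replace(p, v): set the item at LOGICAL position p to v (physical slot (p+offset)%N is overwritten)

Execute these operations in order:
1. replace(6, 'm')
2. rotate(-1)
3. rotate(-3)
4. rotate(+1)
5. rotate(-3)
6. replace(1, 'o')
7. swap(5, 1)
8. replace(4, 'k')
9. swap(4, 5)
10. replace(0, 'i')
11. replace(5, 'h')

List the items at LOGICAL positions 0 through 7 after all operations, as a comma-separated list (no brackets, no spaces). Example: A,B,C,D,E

After op 1 (replace(6, 'm')): offset=0, physical=[A,B,C,D,E,F,m,H], logical=[A,B,C,D,E,F,m,H]
After op 2 (rotate(-1)): offset=7, physical=[A,B,C,D,E,F,m,H], logical=[H,A,B,C,D,E,F,m]
After op 3 (rotate(-3)): offset=4, physical=[A,B,C,D,E,F,m,H], logical=[E,F,m,H,A,B,C,D]
After op 4 (rotate(+1)): offset=5, physical=[A,B,C,D,E,F,m,H], logical=[F,m,H,A,B,C,D,E]
After op 5 (rotate(-3)): offset=2, physical=[A,B,C,D,E,F,m,H], logical=[C,D,E,F,m,H,A,B]
After op 6 (replace(1, 'o')): offset=2, physical=[A,B,C,o,E,F,m,H], logical=[C,o,E,F,m,H,A,B]
After op 7 (swap(5, 1)): offset=2, physical=[A,B,C,H,E,F,m,o], logical=[C,H,E,F,m,o,A,B]
After op 8 (replace(4, 'k')): offset=2, physical=[A,B,C,H,E,F,k,o], logical=[C,H,E,F,k,o,A,B]
After op 9 (swap(4, 5)): offset=2, physical=[A,B,C,H,E,F,o,k], logical=[C,H,E,F,o,k,A,B]
After op 10 (replace(0, 'i')): offset=2, physical=[A,B,i,H,E,F,o,k], logical=[i,H,E,F,o,k,A,B]
After op 11 (replace(5, 'h')): offset=2, physical=[A,B,i,H,E,F,o,h], logical=[i,H,E,F,o,h,A,B]

Answer: i,H,E,F,o,h,A,B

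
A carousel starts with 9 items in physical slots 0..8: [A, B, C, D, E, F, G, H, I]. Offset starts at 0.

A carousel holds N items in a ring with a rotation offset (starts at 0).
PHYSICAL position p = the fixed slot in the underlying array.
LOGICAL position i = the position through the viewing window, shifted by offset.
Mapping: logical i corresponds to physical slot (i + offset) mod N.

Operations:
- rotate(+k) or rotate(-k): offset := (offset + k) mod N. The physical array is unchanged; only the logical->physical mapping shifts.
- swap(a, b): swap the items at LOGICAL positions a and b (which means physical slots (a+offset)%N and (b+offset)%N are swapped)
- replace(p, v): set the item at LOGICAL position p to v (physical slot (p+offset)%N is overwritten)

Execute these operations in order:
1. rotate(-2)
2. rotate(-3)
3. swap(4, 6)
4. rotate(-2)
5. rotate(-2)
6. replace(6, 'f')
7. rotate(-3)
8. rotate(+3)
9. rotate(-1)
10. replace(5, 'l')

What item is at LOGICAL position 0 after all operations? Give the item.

Answer: B

Derivation:
After op 1 (rotate(-2)): offset=7, physical=[A,B,C,D,E,F,G,H,I], logical=[H,I,A,B,C,D,E,F,G]
After op 2 (rotate(-3)): offset=4, physical=[A,B,C,D,E,F,G,H,I], logical=[E,F,G,H,I,A,B,C,D]
After op 3 (swap(4, 6)): offset=4, physical=[A,I,C,D,E,F,G,H,B], logical=[E,F,G,H,B,A,I,C,D]
After op 4 (rotate(-2)): offset=2, physical=[A,I,C,D,E,F,G,H,B], logical=[C,D,E,F,G,H,B,A,I]
After op 5 (rotate(-2)): offset=0, physical=[A,I,C,D,E,F,G,H,B], logical=[A,I,C,D,E,F,G,H,B]
After op 6 (replace(6, 'f')): offset=0, physical=[A,I,C,D,E,F,f,H,B], logical=[A,I,C,D,E,F,f,H,B]
After op 7 (rotate(-3)): offset=6, physical=[A,I,C,D,E,F,f,H,B], logical=[f,H,B,A,I,C,D,E,F]
After op 8 (rotate(+3)): offset=0, physical=[A,I,C,D,E,F,f,H,B], logical=[A,I,C,D,E,F,f,H,B]
After op 9 (rotate(-1)): offset=8, physical=[A,I,C,D,E,F,f,H,B], logical=[B,A,I,C,D,E,F,f,H]
After op 10 (replace(5, 'l')): offset=8, physical=[A,I,C,D,l,F,f,H,B], logical=[B,A,I,C,D,l,F,f,H]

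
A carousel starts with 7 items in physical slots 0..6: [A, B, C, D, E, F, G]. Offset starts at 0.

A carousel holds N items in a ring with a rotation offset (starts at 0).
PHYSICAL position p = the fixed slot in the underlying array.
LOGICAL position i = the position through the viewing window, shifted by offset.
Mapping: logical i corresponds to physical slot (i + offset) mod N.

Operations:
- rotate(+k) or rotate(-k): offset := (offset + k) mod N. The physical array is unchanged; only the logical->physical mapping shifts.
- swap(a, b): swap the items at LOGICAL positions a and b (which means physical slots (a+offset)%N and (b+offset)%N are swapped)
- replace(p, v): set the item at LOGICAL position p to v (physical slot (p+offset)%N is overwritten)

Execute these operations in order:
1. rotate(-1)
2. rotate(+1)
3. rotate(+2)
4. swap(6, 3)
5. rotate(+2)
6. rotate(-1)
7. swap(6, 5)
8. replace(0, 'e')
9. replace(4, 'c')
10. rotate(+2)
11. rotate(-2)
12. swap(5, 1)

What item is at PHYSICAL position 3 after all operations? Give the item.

After op 1 (rotate(-1)): offset=6, physical=[A,B,C,D,E,F,G], logical=[G,A,B,C,D,E,F]
After op 2 (rotate(+1)): offset=0, physical=[A,B,C,D,E,F,G], logical=[A,B,C,D,E,F,G]
After op 3 (rotate(+2)): offset=2, physical=[A,B,C,D,E,F,G], logical=[C,D,E,F,G,A,B]
After op 4 (swap(6, 3)): offset=2, physical=[A,F,C,D,E,B,G], logical=[C,D,E,B,G,A,F]
After op 5 (rotate(+2)): offset=4, physical=[A,F,C,D,E,B,G], logical=[E,B,G,A,F,C,D]
After op 6 (rotate(-1)): offset=3, physical=[A,F,C,D,E,B,G], logical=[D,E,B,G,A,F,C]
After op 7 (swap(6, 5)): offset=3, physical=[A,C,F,D,E,B,G], logical=[D,E,B,G,A,C,F]
After op 8 (replace(0, 'e')): offset=3, physical=[A,C,F,e,E,B,G], logical=[e,E,B,G,A,C,F]
After op 9 (replace(4, 'c')): offset=3, physical=[c,C,F,e,E,B,G], logical=[e,E,B,G,c,C,F]
After op 10 (rotate(+2)): offset=5, physical=[c,C,F,e,E,B,G], logical=[B,G,c,C,F,e,E]
After op 11 (rotate(-2)): offset=3, physical=[c,C,F,e,E,B,G], logical=[e,E,B,G,c,C,F]
After op 12 (swap(5, 1)): offset=3, physical=[c,E,F,e,C,B,G], logical=[e,C,B,G,c,E,F]

Answer: e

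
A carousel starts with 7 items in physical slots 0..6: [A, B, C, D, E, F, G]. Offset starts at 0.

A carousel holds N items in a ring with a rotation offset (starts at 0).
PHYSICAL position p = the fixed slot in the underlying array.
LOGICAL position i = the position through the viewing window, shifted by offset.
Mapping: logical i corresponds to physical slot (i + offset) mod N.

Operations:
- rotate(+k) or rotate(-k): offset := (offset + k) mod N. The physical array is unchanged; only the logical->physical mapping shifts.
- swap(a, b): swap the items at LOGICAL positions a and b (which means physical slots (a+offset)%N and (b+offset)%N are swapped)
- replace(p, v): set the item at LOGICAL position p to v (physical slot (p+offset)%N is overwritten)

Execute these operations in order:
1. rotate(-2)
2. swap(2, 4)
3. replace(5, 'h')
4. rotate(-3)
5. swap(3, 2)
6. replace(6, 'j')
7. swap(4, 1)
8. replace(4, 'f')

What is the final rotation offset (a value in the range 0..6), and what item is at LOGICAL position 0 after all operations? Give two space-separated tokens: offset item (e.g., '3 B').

Answer: 2 A

Derivation:
After op 1 (rotate(-2)): offset=5, physical=[A,B,C,D,E,F,G], logical=[F,G,A,B,C,D,E]
After op 2 (swap(2, 4)): offset=5, physical=[C,B,A,D,E,F,G], logical=[F,G,C,B,A,D,E]
After op 3 (replace(5, 'h')): offset=5, physical=[C,B,A,h,E,F,G], logical=[F,G,C,B,A,h,E]
After op 4 (rotate(-3)): offset=2, physical=[C,B,A,h,E,F,G], logical=[A,h,E,F,G,C,B]
After op 5 (swap(3, 2)): offset=2, physical=[C,B,A,h,F,E,G], logical=[A,h,F,E,G,C,B]
After op 6 (replace(6, 'j')): offset=2, physical=[C,j,A,h,F,E,G], logical=[A,h,F,E,G,C,j]
After op 7 (swap(4, 1)): offset=2, physical=[C,j,A,G,F,E,h], logical=[A,G,F,E,h,C,j]
After op 8 (replace(4, 'f')): offset=2, physical=[C,j,A,G,F,E,f], logical=[A,G,F,E,f,C,j]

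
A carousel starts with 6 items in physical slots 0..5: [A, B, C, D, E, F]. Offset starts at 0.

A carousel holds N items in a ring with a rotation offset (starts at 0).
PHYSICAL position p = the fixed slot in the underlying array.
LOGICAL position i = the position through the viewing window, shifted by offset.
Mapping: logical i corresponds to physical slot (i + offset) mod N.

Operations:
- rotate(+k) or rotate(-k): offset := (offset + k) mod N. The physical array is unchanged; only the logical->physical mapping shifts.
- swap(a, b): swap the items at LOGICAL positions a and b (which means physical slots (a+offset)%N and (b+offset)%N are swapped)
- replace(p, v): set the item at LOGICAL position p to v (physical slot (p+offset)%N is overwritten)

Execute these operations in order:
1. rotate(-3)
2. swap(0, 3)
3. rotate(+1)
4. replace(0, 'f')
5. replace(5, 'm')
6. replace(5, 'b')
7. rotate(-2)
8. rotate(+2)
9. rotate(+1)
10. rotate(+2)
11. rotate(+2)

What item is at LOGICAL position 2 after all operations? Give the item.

After op 1 (rotate(-3)): offset=3, physical=[A,B,C,D,E,F], logical=[D,E,F,A,B,C]
After op 2 (swap(0, 3)): offset=3, physical=[D,B,C,A,E,F], logical=[A,E,F,D,B,C]
After op 3 (rotate(+1)): offset=4, physical=[D,B,C,A,E,F], logical=[E,F,D,B,C,A]
After op 4 (replace(0, 'f')): offset=4, physical=[D,B,C,A,f,F], logical=[f,F,D,B,C,A]
After op 5 (replace(5, 'm')): offset=4, physical=[D,B,C,m,f,F], logical=[f,F,D,B,C,m]
After op 6 (replace(5, 'b')): offset=4, physical=[D,B,C,b,f,F], logical=[f,F,D,B,C,b]
After op 7 (rotate(-2)): offset=2, physical=[D,B,C,b,f,F], logical=[C,b,f,F,D,B]
After op 8 (rotate(+2)): offset=4, physical=[D,B,C,b,f,F], logical=[f,F,D,B,C,b]
After op 9 (rotate(+1)): offset=5, physical=[D,B,C,b,f,F], logical=[F,D,B,C,b,f]
After op 10 (rotate(+2)): offset=1, physical=[D,B,C,b,f,F], logical=[B,C,b,f,F,D]
After op 11 (rotate(+2)): offset=3, physical=[D,B,C,b,f,F], logical=[b,f,F,D,B,C]

Answer: F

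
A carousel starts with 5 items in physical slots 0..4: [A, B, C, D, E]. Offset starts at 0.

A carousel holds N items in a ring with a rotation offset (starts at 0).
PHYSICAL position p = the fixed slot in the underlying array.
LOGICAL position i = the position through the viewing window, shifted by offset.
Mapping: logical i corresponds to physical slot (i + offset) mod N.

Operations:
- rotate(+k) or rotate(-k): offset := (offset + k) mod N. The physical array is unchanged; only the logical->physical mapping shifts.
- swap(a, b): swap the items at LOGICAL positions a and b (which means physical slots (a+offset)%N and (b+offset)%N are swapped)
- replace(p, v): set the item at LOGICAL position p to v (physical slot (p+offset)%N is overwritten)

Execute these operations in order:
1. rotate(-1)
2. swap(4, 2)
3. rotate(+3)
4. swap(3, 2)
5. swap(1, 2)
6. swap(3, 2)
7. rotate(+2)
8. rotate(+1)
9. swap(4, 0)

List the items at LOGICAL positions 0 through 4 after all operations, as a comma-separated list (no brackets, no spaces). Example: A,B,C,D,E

Answer: E,D,C,A,B

Derivation:
After op 1 (rotate(-1)): offset=4, physical=[A,B,C,D,E], logical=[E,A,B,C,D]
After op 2 (swap(4, 2)): offset=4, physical=[A,D,C,B,E], logical=[E,A,D,C,B]
After op 3 (rotate(+3)): offset=2, physical=[A,D,C,B,E], logical=[C,B,E,A,D]
After op 4 (swap(3, 2)): offset=2, physical=[E,D,C,B,A], logical=[C,B,A,E,D]
After op 5 (swap(1, 2)): offset=2, physical=[E,D,C,A,B], logical=[C,A,B,E,D]
After op 6 (swap(3, 2)): offset=2, physical=[B,D,C,A,E], logical=[C,A,E,B,D]
After op 7 (rotate(+2)): offset=4, physical=[B,D,C,A,E], logical=[E,B,D,C,A]
After op 8 (rotate(+1)): offset=0, physical=[B,D,C,A,E], logical=[B,D,C,A,E]
After op 9 (swap(4, 0)): offset=0, physical=[E,D,C,A,B], logical=[E,D,C,A,B]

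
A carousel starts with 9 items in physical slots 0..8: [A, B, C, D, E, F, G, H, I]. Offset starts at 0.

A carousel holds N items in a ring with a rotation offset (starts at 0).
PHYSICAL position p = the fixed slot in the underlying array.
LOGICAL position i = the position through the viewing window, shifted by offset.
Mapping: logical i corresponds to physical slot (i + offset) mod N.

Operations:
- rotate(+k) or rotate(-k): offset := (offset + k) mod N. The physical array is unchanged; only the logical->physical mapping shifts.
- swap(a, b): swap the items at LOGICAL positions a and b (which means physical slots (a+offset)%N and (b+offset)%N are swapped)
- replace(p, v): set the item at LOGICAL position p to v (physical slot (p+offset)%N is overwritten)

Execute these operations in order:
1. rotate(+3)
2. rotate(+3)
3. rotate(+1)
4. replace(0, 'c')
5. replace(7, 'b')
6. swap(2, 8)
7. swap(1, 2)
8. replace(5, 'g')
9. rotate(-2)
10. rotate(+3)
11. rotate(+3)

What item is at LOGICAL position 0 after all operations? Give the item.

Answer: C

Derivation:
After op 1 (rotate(+3)): offset=3, physical=[A,B,C,D,E,F,G,H,I], logical=[D,E,F,G,H,I,A,B,C]
After op 2 (rotate(+3)): offset=6, physical=[A,B,C,D,E,F,G,H,I], logical=[G,H,I,A,B,C,D,E,F]
After op 3 (rotate(+1)): offset=7, physical=[A,B,C,D,E,F,G,H,I], logical=[H,I,A,B,C,D,E,F,G]
After op 4 (replace(0, 'c')): offset=7, physical=[A,B,C,D,E,F,G,c,I], logical=[c,I,A,B,C,D,E,F,G]
After op 5 (replace(7, 'b')): offset=7, physical=[A,B,C,D,E,b,G,c,I], logical=[c,I,A,B,C,D,E,b,G]
After op 6 (swap(2, 8)): offset=7, physical=[G,B,C,D,E,b,A,c,I], logical=[c,I,G,B,C,D,E,b,A]
After op 7 (swap(1, 2)): offset=7, physical=[I,B,C,D,E,b,A,c,G], logical=[c,G,I,B,C,D,E,b,A]
After op 8 (replace(5, 'g')): offset=7, physical=[I,B,C,g,E,b,A,c,G], logical=[c,G,I,B,C,g,E,b,A]
After op 9 (rotate(-2)): offset=5, physical=[I,B,C,g,E,b,A,c,G], logical=[b,A,c,G,I,B,C,g,E]
After op 10 (rotate(+3)): offset=8, physical=[I,B,C,g,E,b,A,c,G], logical=[G,I,B,C,g,E,b,A,c]
After op 11 (rotate(+3)): offset=2, physical=[I,B,C,g,E,b,A,c,G], logical=[C,g,E,b,A,c,G,I,B]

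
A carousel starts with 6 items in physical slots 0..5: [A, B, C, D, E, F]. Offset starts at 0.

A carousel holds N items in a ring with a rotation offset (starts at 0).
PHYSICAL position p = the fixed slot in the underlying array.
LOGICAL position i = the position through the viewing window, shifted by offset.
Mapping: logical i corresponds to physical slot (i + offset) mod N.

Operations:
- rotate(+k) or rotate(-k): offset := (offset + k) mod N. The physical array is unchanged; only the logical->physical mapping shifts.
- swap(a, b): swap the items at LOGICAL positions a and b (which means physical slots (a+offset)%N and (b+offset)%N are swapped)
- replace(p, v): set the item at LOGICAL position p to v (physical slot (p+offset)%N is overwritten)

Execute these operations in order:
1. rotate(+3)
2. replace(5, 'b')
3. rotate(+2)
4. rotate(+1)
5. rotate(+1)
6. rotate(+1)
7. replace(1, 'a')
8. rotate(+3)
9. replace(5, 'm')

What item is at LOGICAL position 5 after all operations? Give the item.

After op 1 (rotate(+3)): offset=3, physical=[A,B,C,D,E,F], logical=[D,E,F,A,B,C]
After op 2 (replace(5, 'b')): offset=3, physical=[A,B,b,D,E,F], logical=[D,E,F,A,B,b]
After op 3 (rotate(+2)): offset=5, physical=[A,B,b,D,E,F], logical=[F,A,B,b,D,E]
After op 4 (rotate(+1)): offset=0, physical=[A,B,b,D,E,F], logical=[A,B,b,D,E,F]
After op 5 (rotate(+1)): offset=1, physical=[A,B,b,D,E,F], logical=[B,b,D,E,F,A]
After op 6 (rotate(+1)): offset=2, physical=[A,B,b,D,E,F], logical=[b,D,E,F,A,B]
After op 7 (replace(1, 'a')): offset=2, physical=[A,B,b,a,E,F], logical=[b,a,E,F,A,B]
After op 8 (rotate(+3)): offset=5, physical=[A,B,b,a,E,F], logical=[F,A,B,b,a,E]
After op 9 (replace(5, 'm')): offset=5, physical=[A,B,b,a,m,F], logical=[F,A,B,b,a,m]

Answer: m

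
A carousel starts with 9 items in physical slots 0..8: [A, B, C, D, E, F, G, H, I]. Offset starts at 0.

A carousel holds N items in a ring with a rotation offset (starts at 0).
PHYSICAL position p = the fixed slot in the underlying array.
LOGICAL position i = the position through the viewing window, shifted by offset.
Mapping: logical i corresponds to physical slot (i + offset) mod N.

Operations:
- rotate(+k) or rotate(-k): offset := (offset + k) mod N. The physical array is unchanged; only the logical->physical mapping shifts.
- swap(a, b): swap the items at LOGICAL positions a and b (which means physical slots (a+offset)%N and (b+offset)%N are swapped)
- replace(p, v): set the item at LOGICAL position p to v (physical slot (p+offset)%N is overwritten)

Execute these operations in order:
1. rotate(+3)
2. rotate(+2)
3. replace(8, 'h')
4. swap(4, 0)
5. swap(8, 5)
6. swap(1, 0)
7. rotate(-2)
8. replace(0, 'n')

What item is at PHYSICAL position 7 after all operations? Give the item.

After op 1 (rotate(+3)): offset=3, physical=[A,B,C,D,E,F,G,H,I], logical=[D,E,F,G,H,I,A,B,C]
After op 2 (rotate(+2)): offset=5, physical=[A,B,C,D,E,F,G,H,I], logical=[F,G,H,I,A,B,C,D,E]
After op 3 (replace(8, 'h')): offset=5, physical=[A,B,C,D,h,F,G,H,I], logical=[F,G,H,I,A,B,C,D,h]
After op 4 (swap(4, 0)): offset=5, physical=[F,B,C,D,h,A,G,H,I], logical=[A,G,H,I,F,B,C,D,h]
After op 5 (swap(8, 5)): offset=5, physical=[F,h,C,D,B,A,G,H,I], logical=[A,G,H,I,F,h,C,D,B]
After op 6 (swap(1, 0)): offset=5, physical=[F,h,C,D,B,G,A,H,I], logical=[G,A,H,I,F,h,C,D,B]
After op 7 (rotate(-2)): offset=3, physical=[F,h,C,D,B,G,A,H,I], logical=[D,B,G,A,H,I,F,h,C]
After op 8 (replace(0, 'n')): offset=3, physical=[F,h,C,n,B,G,A,H,I], logical=[n,B,G,A,H,I,F,h,C]

Answer: H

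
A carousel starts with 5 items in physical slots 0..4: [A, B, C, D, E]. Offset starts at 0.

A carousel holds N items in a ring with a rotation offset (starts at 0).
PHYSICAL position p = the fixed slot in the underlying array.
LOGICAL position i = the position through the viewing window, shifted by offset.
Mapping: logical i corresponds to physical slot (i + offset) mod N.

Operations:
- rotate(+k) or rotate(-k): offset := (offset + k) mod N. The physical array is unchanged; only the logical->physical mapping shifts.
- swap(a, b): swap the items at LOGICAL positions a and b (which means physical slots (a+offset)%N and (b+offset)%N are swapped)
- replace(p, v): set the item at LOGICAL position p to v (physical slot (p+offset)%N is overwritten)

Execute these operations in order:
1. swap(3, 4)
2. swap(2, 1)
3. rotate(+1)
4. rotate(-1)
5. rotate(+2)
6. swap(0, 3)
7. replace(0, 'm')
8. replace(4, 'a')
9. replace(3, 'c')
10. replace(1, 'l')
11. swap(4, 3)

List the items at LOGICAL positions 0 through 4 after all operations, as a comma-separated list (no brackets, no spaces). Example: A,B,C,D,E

After op 1 (swap(3, 4)): offset=0, physical=[A,B,C,E,D], logical=[A,B,C,E,D]
After op 2 (swap(2, 1)): offset=0, physical=[A,C,B,E,D], logical=[A,C,B,E,D]
After op 3 (rotate(+1)): offset=1, physical=[A,C,B,E,D], logical=[C,B,E,D,A]
After op 4 (rotate(-1)): offset=0, physical=[A,C,B,E,D], logical=[A,C,B,E,D]
After op 5 (rotate(+2)): offset=2, physical=[A,C,B,E,D], logical=[B,E,D,A,C]
After op 6 (swap(0, 3)): offset=2, physical=[B,C,A,E,D], logical=[A,E,D,B,C]
After op 7 (replace(0, 'm')): offset=2, physical=[B,C,m,E,D], logical=[m,E,D,B,C]
After op 8 (replace(4, 'a')): offset=2, physical=[B,a,m,E,D], logical=[m,E,D,B,a]
After op 9 (replace(3, 'c')): offset=2, physical=[c,a,m,E,D], logical=[m,E,D,c,a]
After op 10 (replace(1, 'l')): offset=2, physical=[c,a,m,l,D], logical=[m,l,D,c,a]
After op 11 (swap(4, 3)): offset=2, physical=[a,c,m,l,D], logical=[m,l,D,a,c]

Answer: m,l,D,a,c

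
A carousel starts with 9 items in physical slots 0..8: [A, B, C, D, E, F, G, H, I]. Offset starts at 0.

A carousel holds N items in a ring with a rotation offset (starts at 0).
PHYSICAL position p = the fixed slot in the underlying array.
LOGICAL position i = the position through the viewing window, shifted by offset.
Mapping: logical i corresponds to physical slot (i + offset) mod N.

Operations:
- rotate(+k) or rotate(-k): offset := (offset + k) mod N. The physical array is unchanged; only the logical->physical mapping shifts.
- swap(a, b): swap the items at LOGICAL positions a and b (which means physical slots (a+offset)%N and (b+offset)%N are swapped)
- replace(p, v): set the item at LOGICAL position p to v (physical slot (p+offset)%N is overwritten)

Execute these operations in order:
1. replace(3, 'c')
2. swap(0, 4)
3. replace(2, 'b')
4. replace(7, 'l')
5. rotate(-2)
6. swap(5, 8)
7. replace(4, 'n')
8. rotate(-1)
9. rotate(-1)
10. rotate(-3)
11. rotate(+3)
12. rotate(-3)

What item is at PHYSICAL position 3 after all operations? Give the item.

After op 1 (replace(3, 'c')): offset=0, physical=[A,B,C,c,E,F,G,H,I], logical=[A,B,C,c,E,F,G,H,I]
After op 2 (swap(0, 4)): offset=0, physical=[E,B,C,c,A,F,G,H,I], logical=[E,B,C,c,A,F,G,H,I]
After op 3 (replace(2, 'b')): offset=0, physical=[E,B,b,c,A,F,G,H,I], logical=[E,B,b,c,A,F,G,H,I]
After op 4 (replace(7, 'l')): offset=0, physical=[E,B,b,c,A,F,G,l,I], logical=[E,B,b,c,A,F,G,l,I]
After op 5 (rotate(-2)): offset=7, physical=[E,B,b,c,A,F,G,l,I], logical=[l,I,E,B,b,c,A,F,G]
After op 6 (swap(5, 8)): offset=7, physical=[E,B,b,G,A,F,c,l,I], logical=[l,I,E,B,b,G,A,F,c]
After op 7 (replace(4, 'n')): offset=7, physical=[E,B,n,G,A,F,c,l,I], logical=[l,I,E,B,n,G,A,F,c]
After op 8 (rotate(-1)): offset=6, physical=[E,B,n,G,A,F,c,l,I], logical=[c,l,I,E,B,n,G,A,F]
After op 9 (rotate(-1)): offset=5, physical=[E,B,n,G,A,F,c,l,I], logical=[F,c,l,I,E,B,n,G,A]
After op 10 (rotate(-3)): offset=2, physical=[E,B,n,G,A,F,c,l,I], logical=[n,G,A,F,c,l,I,E,B]
After op 11 (rotate(+3)): offset=5, physical=[E,B,n,G,A,F,c,l,I], logical=[F,c,l,I,E,B,n,G,A]
After op 12 (rotate(-3)): offset=2, physical=[E,B,n,G,A,F,c,l,I], logical=[n,G,A,F,c,l,I,E,B]

Answer: G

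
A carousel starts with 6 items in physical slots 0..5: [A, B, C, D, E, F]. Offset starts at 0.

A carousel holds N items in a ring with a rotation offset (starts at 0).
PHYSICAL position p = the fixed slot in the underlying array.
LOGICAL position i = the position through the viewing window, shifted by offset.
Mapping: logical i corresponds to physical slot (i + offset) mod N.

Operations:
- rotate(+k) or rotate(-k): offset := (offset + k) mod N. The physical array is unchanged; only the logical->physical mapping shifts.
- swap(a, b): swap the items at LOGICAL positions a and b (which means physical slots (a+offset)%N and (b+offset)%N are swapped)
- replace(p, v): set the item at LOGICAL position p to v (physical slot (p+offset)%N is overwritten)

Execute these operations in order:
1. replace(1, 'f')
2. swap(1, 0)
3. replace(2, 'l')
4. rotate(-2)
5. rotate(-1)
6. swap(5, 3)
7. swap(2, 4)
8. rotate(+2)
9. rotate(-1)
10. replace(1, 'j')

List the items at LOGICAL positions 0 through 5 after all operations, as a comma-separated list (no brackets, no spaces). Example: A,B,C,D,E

Answer: E,j,l,F,f,D

Derivation:
After op 1 (replace(1, 'f')): offset=0, physical=[A,f,C,D,E,F], logical=[A,f,C,D,E,F]
After op 2 (swap(1, 0)): offset=0, physical=[f,A,C,D,E,F], logical=[f,A,C,D,E,F]
After op 3 (replace(2, 'l')): offset=0, physical=[f,A,l,D,E,F], logical=[f,A,l,D,E,F]
After op 4 (rotate(-2)): offset=4, physical=[f,A,l,D,E,F], logical=[E,F,f,A,l,D]
After op 5 (rotate(-1)): offset=3, physical=[f,A,l,D,E,F], logical=[D,E,F,f,A,l]
After op 6 (swap(5, 3)): offset=3, physical=[l,A,f,D,E,F], logical=[D,E,F,l,A,f]
After op 7 (swap(2, 4)): offset=3, physical=[l,F,f,D,E,A], logical=[D,E,A,l,F,f]
After op 8 (rotate(+2)): offset=5, physical=[l,F,f,D,E,A], logical=[A,l,F,f,D,E]
After op 9 (rotate(-1)): offset=4, physical=[l,F,f,D,E,A], logical=[E,A,l,F,f,D]
After op 10 (replace(1, 'j')): offset=4, physical=[l,F,f,D,E,j], logical=[E,j,l,F,f,D]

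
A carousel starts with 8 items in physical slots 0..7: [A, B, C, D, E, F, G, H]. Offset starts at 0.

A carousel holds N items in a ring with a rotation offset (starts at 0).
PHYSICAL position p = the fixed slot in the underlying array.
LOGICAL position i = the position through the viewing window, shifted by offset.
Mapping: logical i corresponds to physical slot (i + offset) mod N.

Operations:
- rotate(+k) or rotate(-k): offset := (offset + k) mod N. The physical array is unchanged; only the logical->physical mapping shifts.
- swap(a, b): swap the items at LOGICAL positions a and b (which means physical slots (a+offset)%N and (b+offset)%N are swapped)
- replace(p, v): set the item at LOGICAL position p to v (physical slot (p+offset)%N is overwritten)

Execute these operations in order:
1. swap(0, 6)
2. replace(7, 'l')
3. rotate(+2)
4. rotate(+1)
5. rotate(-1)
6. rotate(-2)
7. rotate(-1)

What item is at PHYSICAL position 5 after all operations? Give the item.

Answer: F

Derivation:
After op 1 (swap(0, 6)): offset=0, physical=[G,B,C,D,E,F,A,H], logical=[G,B,C,D,E,F,A,H]
After op 2 (replace(7, 'l')): offset=0, physical=[G,B,C,D,E,F,A,l], logical=[G,B,C,D,E,F,A,l]
After op 3 (rotate(+2)): offset=2, physical=[G,B,C,D,E,F,A,l], logical=[C,D,E,F,A,l,G,B]
After op 4 (rotate(+1)): offset=3, physical=[G,B,C,D,E,F,A,l], logical=[D,E,F,A,l,G,B,C]
After op 5 (rotate(-1)): offset=2, physical=[G,B,C,D,E,F,A,l], logical=[C,D,E,F,A,l,G,B]
After op 6 (rotate(-2)): offset=0, physical=[G,B,C,D,E,F,A,l], logical=[G,B,C,D,E,F,A,l]
After op 7 (rotate(-1)): offset=7, physical=[G,B,C,D,E,F,A,l], logical=[l,G,B,C,D,E,F,A]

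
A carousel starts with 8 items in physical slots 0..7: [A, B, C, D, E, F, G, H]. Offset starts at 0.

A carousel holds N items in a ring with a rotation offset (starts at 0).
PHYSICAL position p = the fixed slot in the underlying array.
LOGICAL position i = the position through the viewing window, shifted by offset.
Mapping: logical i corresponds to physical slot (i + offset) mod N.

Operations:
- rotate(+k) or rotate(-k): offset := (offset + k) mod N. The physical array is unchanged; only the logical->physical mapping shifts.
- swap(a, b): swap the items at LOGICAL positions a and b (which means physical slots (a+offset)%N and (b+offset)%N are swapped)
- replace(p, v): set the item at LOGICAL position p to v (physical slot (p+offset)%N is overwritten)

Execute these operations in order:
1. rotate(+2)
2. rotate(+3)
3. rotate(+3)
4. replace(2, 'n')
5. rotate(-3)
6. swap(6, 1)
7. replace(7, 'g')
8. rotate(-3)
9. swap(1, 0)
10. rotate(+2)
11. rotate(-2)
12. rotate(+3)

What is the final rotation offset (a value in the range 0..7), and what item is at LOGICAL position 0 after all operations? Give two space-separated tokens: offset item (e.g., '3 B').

Answer: 5 F

Derivation:
After op 1 (rotate(+2)): offset=2, physical=[A,B,C,D,E,F,G,H], logical=[C,D,E,F,G,H,A,B]
After op 2 (rotate(+3)): offset=5, physical=[A,B,C,D,E,F,G,H], logical=[F,G,H,A,B,C,D,E]
After op 3 (rotate(+3)): offset=0, physical=[A,B,C,D,E,F,G,H], logical=[A,B,C,D,E,F,G,H]
After op 4 (replace(2, 'n')): offset=0, physical=[A,B,n,D,E,F,G,H], logical=[A,B,n,D,E,F,G,H]
After op 5 (rotate(-3)): offset=5, physical=[A,B,n,D,E,F,G,H], logical=[F,G,H,A,B,n,D,E]
After op 6 (swap(6, 1)): offset=5, physical=[A,B,n,G,E,F,D,H], logical=[F,D,H,A,B,n,G,E]
After op 7 (replace(7, 'g')): offset=5, physical=[A,B,n,G,g,F,D,H], logical=[F,D,H,A,B,n,G,g]
After op 8 (rotate(-3)): offset=2, physical=[A,B,n,G,g,F,D,H], logical=[n,G,g,F,D,H,A,B]
After op 9 (swap(1, 0)): offset=2, physical=[A,B,G,n,g,F,D,H], logical=[G,n,g,F,D,H,A,B]
After op 10 (rotate(+2)): offset=4, physical=[A,B,G,n,g,F,D,H], logical=[g,F,D,H,A,B,G,n]
After op 11 (rotate(-2)): offset=2, physical=[A,B,G,n,g,F,D,H], logical=[G,n,g,F,D,H,A,B]
After op 12 (rotate(+3)): offset=5, physical=[A,B,G,n,g,F,D,H], logical=[F,D,H,A,B,G,n,g]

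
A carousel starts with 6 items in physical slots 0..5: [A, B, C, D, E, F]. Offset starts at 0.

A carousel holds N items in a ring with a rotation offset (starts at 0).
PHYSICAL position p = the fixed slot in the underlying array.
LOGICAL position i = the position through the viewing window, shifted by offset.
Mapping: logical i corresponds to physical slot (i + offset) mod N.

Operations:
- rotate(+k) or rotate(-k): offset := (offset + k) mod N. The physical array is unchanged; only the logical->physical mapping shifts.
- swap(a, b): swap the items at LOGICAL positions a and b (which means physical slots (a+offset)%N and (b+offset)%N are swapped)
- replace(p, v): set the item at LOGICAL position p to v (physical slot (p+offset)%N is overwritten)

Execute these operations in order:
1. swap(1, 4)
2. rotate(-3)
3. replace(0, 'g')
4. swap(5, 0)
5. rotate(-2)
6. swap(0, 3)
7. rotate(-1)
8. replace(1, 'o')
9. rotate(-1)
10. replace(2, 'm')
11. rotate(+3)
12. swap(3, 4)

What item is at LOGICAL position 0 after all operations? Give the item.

After op 1 (swap(1, 4)): offset=0, physical=[A,E,C,D,B,F], logical=[A,E,C,D,B,F]
After op 2 (rotate(-3)): offset=3, physical=[A,E,C,D,B,F], logical=[D,B,F,A,E,C]
After op 3 (replace(0, 'g')): offset=3, physical=[A,E,C,g,B,F], logical=[g,B,F,A,E,C]
After op 4 (swap(5, 0)): offset=3, physical=[A,E,g,C,B,F], logical=[C,B,F,A,E,g]
After op 5 (rotate(-2)): offset=1, physical=[A,E,g,C,B,F], logical=[E,g,C,B,F,A]
After op 6 (swap(0, 3)): offset=1, physical=[A,B,g,C,E,F], logical=[B,g,C,E,F,A]
After op 7 (rotate(-1)): offset=0, physical=[A,B,g,C,E,F], logical=[A,B,g,C,E,F]
After op 8 (replace(1, 'o')): offset=0, physical=[A,o,g,C,E,F], logical=[A,o,g,C,E,F]
After op 9 (rotate(-1)): offset=5, physical=[A,o,g,C,E,F], logical=[F,A,o,g,C,E]
After op 10 (replace(2, 'm')): offset=5, physical=[A,m,g,C,E,F], logical=[F,A,m,g,C,E]
After op 11 (rotate(+3)): offset=2, physical=[A,m,g,C,E,F], logical=[g,C,E,F,A,m]
After op 12 (swap(3, 4)): offset=2, physical=[F,m,g,C,E,A], logical=[g,C,E,A,F,m]

Answer: g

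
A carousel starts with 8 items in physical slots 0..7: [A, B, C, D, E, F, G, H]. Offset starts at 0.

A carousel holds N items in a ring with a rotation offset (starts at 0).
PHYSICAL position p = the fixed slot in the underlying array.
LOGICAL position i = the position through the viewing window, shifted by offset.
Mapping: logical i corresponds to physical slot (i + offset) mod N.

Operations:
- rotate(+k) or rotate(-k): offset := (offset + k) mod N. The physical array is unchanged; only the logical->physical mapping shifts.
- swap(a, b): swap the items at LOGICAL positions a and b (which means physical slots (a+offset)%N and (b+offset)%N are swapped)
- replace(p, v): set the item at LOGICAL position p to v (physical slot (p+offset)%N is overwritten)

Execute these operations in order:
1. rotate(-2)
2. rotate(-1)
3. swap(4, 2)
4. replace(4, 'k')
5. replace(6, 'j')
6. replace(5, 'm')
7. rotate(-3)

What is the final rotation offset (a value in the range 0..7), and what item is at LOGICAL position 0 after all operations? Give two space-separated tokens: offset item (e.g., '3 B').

Answer: 2 m

Derivation:
After op 1 (rotate(-2)): offset=6, physical=[A,B,C,D,E,F,G,H], logical=[G,H,A,B,C,D,E,F]
After op 2 (rotate(-1)): offset=5, physical=[A,B,C,D,E,F,G,H], logical=[F,G,H,A,B,C,D,E]
After op 3 (swap(4, 2)): offset=5, physical=[A,H,C,D,E,F,G,B], logical=[F,G,B,A,H,C,D,E]
After op 4 (replace(4, 'k')): offset=5, physical=[A,k,C,D,E,F,G,B], logical=[F,G,B,A,k,C,D,E]
After op 5 (replace(6, 'j')): offset=5, physical=[A,k,C,j,E,F,G,B], logical=[F,G,B,A,k,C,j,E]
After op 6 (replace(5, 'm')): offset=5, physical=[A,k,m,j,E,F,G,B], logical=[F,G,B,A,k,m,j,E]
After op 7 (rotate(-3)): offset=2, physical=[A,k,m,j,E,F,G,B], logical=[m,j,E,F,G,B,A,k]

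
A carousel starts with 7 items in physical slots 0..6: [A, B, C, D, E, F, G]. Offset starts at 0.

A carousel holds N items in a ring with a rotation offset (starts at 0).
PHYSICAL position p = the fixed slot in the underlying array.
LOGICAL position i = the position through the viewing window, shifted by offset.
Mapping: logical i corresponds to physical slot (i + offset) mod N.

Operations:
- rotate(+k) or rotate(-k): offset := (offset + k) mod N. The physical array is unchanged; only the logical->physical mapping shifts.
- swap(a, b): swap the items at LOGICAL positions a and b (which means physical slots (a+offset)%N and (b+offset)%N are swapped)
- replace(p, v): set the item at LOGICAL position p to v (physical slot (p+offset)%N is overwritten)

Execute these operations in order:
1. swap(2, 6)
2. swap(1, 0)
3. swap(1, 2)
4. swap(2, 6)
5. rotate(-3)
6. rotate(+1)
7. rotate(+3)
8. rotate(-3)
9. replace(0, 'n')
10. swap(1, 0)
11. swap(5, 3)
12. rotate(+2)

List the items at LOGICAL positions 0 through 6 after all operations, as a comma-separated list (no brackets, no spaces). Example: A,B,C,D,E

After op 1 (swap(2, 6)): offset=0, physical=[A,B,G,D,E,F,C], logical=[A,B,G,D,E,F,C]
After op 2 (swap(1, 0)): offset=0, physical=[B,A,G,D,E,F,C], logical=[B,A,G,D,E,F,C]
After op 3 (swap(1, 2)): offset=0, physical=[B,G,A,D,E,F,C], logical=[B,G,A,D,E,F,C]
After op 4 (swap(2, 6)): offset=0, physical=[B,G,C,D,E,F,A], logical=[B,G,C,D,E,F,A]
After op 5 (rotate(-3)): offset=4, physical=[B,G,C,D,E,F,A], logical=[E,F,A,B,G,C,D]
After op 6 (rotate(+1)): offset=5, physical=[B,G,C,D,E,F,A], logical=[F,A,B,G,C,D,E]
After op 7 (rotate(+3)): offset=1, physical=[B,G,C,D,E,F,A], logical=[G,C,D,E,F,A,B]
After op 8 (rotate(-3)): offset=5, physical=[B,G,C,D,E,F,A], logical=[F,A,B,G,C,D,E]
After op 9 (replace(0, 'n')): offset=5, physical=[B,G,C,D,E,n,A], logical=[n,A,B,G,C,D,E]
After op 10 (swap(1, 0)): offset=5, physical=[B,G,C,D,E,A,n], logical=[A,n,B,G,C,D,E]
After op 11 (swap(5, 3)): offset=5, physical=[B,D,C,G,E,A,n], logical=[A,n,B,D,C,G,E]
After op 12 (rotate(+2)): offset=0, physical=[B,D,C,G,E,A,n], logical=[B,D,C,G,E,A,n]

Answer: B,D,C,G,E,A,n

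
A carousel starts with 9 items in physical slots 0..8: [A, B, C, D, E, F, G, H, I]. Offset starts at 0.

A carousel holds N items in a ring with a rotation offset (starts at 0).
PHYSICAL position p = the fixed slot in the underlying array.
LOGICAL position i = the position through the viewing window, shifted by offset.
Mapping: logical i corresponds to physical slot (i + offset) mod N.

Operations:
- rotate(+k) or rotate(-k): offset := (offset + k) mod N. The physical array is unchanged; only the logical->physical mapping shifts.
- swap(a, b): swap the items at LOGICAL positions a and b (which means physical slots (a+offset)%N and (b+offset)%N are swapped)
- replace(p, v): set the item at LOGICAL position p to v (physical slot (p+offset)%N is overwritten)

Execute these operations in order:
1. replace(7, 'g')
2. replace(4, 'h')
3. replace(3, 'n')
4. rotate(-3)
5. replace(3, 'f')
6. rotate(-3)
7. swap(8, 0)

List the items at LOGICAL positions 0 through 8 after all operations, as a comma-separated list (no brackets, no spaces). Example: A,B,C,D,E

Answer: C,h,F,G,g,I,f,B,n

Derivation:
After op 1 (replace(7, 'g')): offset=0, physical=[A,B,C,D,E,F,G,g,I], logical=[A,B,C,D,E,F,G,g,I]
After op 2 (replace(4, 'h')): offset=0, physical=[A,B,C,D,h,F,G,g,I], logical=[A,B,C,D,h,F,G,g,I]
After op 3 (replace(3, 'n')): offset=0, physical=[A,B,C,n,h,F,G,g,I], logical=[A,B,C,n,h,F,G,g,I]
After op 4 (rotate(-3)): offset=6, physical=[A,B,C,n,h,F,G,g,I], logical=[G,g,I,A,B,C,n,h,F]
After op 5 (replace(3, 'f')): offset=6, physical=[f,B,C,n,h,F,G,g,I], logical=[G,g,I,f,B,C,n,h,F]
After op 6 (rotate(-3)): offset=3, physical=[f,B,C,n,h,F,G,g,I], logical=[n,h,F,G,g,I,f,B,C]
After op 7 (swap(8, 0)): offset=3, physical=[f,B,n,C,h,F,G,g,I], logical=[C,h,F,G,g,I,f,B,n]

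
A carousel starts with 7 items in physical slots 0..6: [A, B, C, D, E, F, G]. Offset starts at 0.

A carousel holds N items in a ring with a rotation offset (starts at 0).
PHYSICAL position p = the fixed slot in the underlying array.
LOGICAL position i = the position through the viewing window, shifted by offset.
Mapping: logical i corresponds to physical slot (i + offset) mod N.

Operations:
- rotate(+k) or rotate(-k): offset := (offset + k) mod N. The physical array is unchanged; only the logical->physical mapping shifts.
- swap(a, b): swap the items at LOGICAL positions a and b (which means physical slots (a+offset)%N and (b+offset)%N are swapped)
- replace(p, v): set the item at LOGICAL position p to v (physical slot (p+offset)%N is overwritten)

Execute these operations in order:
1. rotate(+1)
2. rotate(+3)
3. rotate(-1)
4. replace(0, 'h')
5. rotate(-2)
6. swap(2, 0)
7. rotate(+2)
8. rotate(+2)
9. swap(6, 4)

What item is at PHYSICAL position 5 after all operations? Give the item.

After op 1 (rotate(+1)): offset=1, physical=[A,B,C,D,E,F,G], logical=[B,C,D,E,F,G,A]
After op 2 (rotate(+3)): offset=4, physical=[A,B,C,D,E,F,G], logical=[E,F,G,A,B,C,D]
After op 3 (rotate(-1)): offset=3, physical=[A,B,C,D,E,F,G], logical=[D,E,F,G,A,B,C]
After op 4 (replace(0, 'h')): offset=3, physical=[A,B,C,h,E,F,G], logical=[h,E,F,G,A,B,C]
After op 5 (rotate(-2)): offset=1, physical=[A,B,C,h,E,F,G], logical=[B,C,h,E,F,G,A]
After op 6 (swap(2, 0)): offset=1, physical=[A,h,C,B,E,F,G], logical=[h,C,B,E,F,G,A]
After op 7 (rotate(+2)): offset=3, physical=[A,h,C,B,E,F,G], logical=[B,E,F,G,A,h,C]
After op 8 (rotate(+2)): offset=5, physical=[A,h,C,B,E,F,G], logical=[F,G,A,h,C,B,E]
After op 9 (swap(6, 4)): offset=5, physical=[A,h,E,B,C,F,G], logical=[F,G,A,h,E,B,C]

Answer: F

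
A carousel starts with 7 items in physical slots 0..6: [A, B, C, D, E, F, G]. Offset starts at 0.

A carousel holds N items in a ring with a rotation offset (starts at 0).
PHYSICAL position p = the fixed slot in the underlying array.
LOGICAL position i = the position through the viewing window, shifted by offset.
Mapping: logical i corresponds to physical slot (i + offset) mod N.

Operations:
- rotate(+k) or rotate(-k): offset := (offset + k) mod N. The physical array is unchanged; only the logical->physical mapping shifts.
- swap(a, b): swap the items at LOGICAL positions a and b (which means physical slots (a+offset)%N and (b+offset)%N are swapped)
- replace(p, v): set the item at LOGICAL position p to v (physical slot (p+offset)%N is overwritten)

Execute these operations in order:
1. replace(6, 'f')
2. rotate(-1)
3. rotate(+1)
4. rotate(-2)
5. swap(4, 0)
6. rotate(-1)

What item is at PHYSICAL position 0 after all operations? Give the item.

Answer: A

Derivation:
After op 1 (replace(6, 'f')): offset=0, physical=[A,B,C,D,E,F,f], logical=[A,B,C,D,E,F,f]
After op 2 (rotate(-1)): offset=6, physical=[A,B,C,D,E,F,f], logical=[f,A,B,C,D,E,F]
After op 3 (rotate(+1)): offset=0, physical=[A,B,C,D,E,F,f], logical=[A,B,C,D,E,F,f]
After op 4 (rotate(-2)): offset=5, physical=[A,B,C,D,E,F,f], logical=[F,f,A,B,C,D,E]
After op 5 (swap(4, 0)): offset=5, physical=[A,B,F,D,E,C,f], logical=[C,f,A,B,F,D,E]
After op 6 (rotate(-1)): offset=4, physical=[A,B,F,D,E,C,f], logical=[E,C,f,A,B,F,D]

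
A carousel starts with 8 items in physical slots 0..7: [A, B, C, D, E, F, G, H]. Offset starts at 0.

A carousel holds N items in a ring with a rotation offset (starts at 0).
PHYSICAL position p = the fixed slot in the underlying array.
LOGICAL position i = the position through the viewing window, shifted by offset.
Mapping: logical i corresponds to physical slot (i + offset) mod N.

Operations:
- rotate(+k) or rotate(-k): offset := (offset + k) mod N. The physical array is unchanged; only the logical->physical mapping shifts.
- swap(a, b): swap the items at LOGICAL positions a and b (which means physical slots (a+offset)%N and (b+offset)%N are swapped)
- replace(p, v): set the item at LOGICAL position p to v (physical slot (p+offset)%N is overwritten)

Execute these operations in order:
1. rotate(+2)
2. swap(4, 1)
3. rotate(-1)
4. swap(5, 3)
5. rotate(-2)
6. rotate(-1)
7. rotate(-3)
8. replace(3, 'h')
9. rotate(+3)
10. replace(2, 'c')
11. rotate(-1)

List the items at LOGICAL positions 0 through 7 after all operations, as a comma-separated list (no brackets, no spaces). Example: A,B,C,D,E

Answer: F,h,H,c,B,C,G,D

Derivation:
After op 1 (rotate(+2)): offset=2, physical=[A,B,C,D,E,F,G,H], logical=[C,D,E,F,G,H,A,B]
After op 2 (swap(4, 1)): offset=2, physical=[A,B,C,G,E,F,D,H], logical=[C,G,E,F,D,H,A,B]
After op 3 (rotate(-1)): offset=1, physical=[A,B,C,G,E,F,D,H], logical=[B,C,G,E,F,D,H,A]
After op 4 (swap(5, 3)): offset=1, physical=[A,B,C,G,D,F,E,H], logical=[B,C,G,D,F,E,H,A]
After op 5 (rotate(-2)): offset=7, physical=[A,B,C,G,D,F,E,H], logical=[H,A,B,C,G,D,F,E]
After op 6 (rotate(-1)): offset=6, physical=[A,B,C,G,D,F,E,H], logical=[E,H,A,B,C,G,D,F]
After op 7 (rotate(-3)): offset=3, physical=[A,B,C,G,D,F,E,H], logical=[G,D,F,E,H,A,B,C]
After op 8 (replace(3, 'h')): offset=3, physical=[A,B,C,G,D,F,h,H], logical=[G,D,F,h,H,A,B,C]
After op 9 (rotate(+3)): offset=6, physical=[A,B,C,G,D,F,h,H], logical=[h,H,A,B,C,G,D,F]
After op 10 (replace(2, 'c')): offset=6, physical=[c,B,C,G,D,F,h,H], logical=[h,H,c,B,C,G,D,F]
After op 11 (rotate(-1)): offset=5, physical=[c,B,C,G,D,F,h,H], logical=[F,h,H,c,B,C,G,D]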